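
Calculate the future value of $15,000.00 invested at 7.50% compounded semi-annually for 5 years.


Compound interest formula: A = P(1 + r/n)^(nt)
A = $15,000.00 × (1 + 0.075/2)^(2 × 5)
Growth factor: (1 + 0.075/2)^10 = 1.445044
A = $15,000.00 × 1.445044
A = $21,675.66

A = P(1 + r/n)^(nt) = $21,675.66


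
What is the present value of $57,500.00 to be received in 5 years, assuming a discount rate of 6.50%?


Present value formula: PV = FV / (1 + r)^t
PV = $57,500.00 / (1 + 0.065)^5
PV = $57,500.00 / 1.3700867
PV = $41,968.15

PV = FV / (1 + r)^t = $41,968.15


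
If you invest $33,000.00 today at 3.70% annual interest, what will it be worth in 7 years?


Future value formula: FV = PV × (1 + r)^t
FV = $33,000.00 × (1 + 0.037)^7
FV = $33,000.00 × 1.2895889
FV = $42,556.43

FV = PV × (1 + r)^t = $42,556.43


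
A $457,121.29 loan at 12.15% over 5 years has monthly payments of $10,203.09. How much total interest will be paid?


Total paid over the life of the loan = PMT × n.
Total paid = $10,203.09 × 60 = $612,185.40
Total interest = total paid − principal = $612,185.40 − $457,121.29 = $155,064.11

Total interest = (PMT × n) - PV = $155,064.11


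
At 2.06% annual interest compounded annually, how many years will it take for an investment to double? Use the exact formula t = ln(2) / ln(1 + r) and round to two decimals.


Doubling condition: (1 + r)^t = 2
Take ln of both sides: t × ln(1 + r) = ln(2)
t = ln(2) / ln(1 + r)
t = 0.693147 / 0.020391
t = 33.99

t = ln(2) / ln(1 + r) = 33.99 years


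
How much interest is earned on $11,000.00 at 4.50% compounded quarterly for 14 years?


Compound interest earned = final amount − principal.
A = P(1 + r/n)^(nt) = $11,000.00 × (1 + 0.045/4)^(4 × 14) = $20,581.20
Interest = A − P = $20,581.20 − $11,000.00 = $9,581.20

Interest = A - P = $9,581.20


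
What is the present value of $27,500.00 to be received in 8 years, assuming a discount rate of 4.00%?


Present value formula: PV = FV / (1 + r)^t
PV = $27,500.00 / (1 + 0.04)^8
PV = $27,500.00 / 1.368569
PV = $20,093.98

PV = FV / (1 + r)^t = $20,093.98


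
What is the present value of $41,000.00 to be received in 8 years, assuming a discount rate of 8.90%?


Present value formula: PV = FV / (1 + r)^t
PV = $41,000.00 / (1 + 0.089)^8
PV = $41,000.00 / 1.9779852
PV = $20,728.16

PV = FV / (1 + r)^t = $20,728.16


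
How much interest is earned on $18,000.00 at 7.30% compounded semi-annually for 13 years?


Compound interest earned = final amount − principal.
A = P(1 + r/n)^(nt) = $18,000.00 × (1 + 0.073/2)^(2 × 13) = $45,716.66
Interest = A − P = $45,716.66 − $18,000.00 = $27,716.66

Interest = A - P = $27,716.66


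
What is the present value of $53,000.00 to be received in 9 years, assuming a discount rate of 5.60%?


Present value formula: PV = FV / (1 + r)^t
PV = $53,000.00 / (1 + 0.056)^9
PV = $53,000.00 / 1.632959
PV = $32,456.42

PV = FV / (1 + r)^t = $32,456.42


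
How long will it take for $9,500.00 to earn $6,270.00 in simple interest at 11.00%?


Rearrange the simple interest formula for t:
I = P × r × t  ⇒  t = I / (P × r)
t = $6,270.00 / ($9,500.00 × 0.11)
t = 6

t = I/(P×r) = 6 years


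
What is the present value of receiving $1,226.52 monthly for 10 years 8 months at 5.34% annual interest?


Present value of an ordinary annuity: PV = PMT × (1 − (1 + r)^(−n)) / r
Monthly rate r = 0.0534/12 = 0.00445, n = 128
PV = $1,226.52 × (1 − (1 + 0.0534/12)^(−128)) / (0.0534/12)
PV = $1,226.52 × 97.423138
PV = $119,491.43

PV = PMT × (1-(1+r)^(-n))/r = $119,491.43


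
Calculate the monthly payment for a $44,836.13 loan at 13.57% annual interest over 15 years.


Loan payment formula: PMT = PV × r / (1 − (1 + r)^(−n))
Monthly rate r = 0.1357/12 ≈ 0.01130833, n = 180 months
Denominator: 1 − (1 + 0.1357/12)^(−180) = 0.867884
PMT = $44,836.13 × (0.1357/12) / 0.867884
PMT = $584.20 per month

PMT = PV × r / (1-(1+r)^(-n)) = $584.20/month


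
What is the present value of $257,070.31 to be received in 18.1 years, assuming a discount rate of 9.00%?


Present value formula: PV = FV / (1 + r)^t
PV = $257,070.31 / (1 + 0.09)^18.1
PV = $257,070.31 / 4.757947
PV = $54,029.67

PV = FV / (1 + r)^t = $54,029.67


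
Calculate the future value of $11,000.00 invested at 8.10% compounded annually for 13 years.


Compound interest formula: A = P(1 + r/n)^(nt)
A = $11,000.00 × (1 + 0.081/1)^(1 × 13)
Growth factor: (1 + 0.081/1)^13 = 2.7525424
A = $11,000.00 × 2.7525424
A = $30,277.97

A = P(1 + r/n)^(nt) = $30,277.97


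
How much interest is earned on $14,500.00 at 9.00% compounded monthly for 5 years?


Compound interest earned = final amount − principal.
A = P(1 + r/n)^(nt) = $14,500.00 × (1 + 0.09/12)^(12 × 5) = $22,702.37
Interest = A − P = $22,702.37 − $14,500.00 = $8,202.37

Interest = A - P = $8,202.37


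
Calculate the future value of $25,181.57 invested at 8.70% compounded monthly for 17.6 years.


Compound interest formula: A = P(1 + r/n)^(nt)
A = $25,181.57 × (1 + 0.087/12)^(12 × 17.6)
Growth factor: (1 + 0.087/12)^211.2 = 4.5982513
A = $25,181.57 × 4.5982513
A = $115,791.19

A = P(1 + r/n)^(nt) = $115,791.19


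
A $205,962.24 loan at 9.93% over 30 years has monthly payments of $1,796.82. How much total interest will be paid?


Total paid over the life of the loan = PMT × n.
Total paid = $1,796.82 × 360 = $646,855.20
Total interest = total paid − principal = $646,855.20 − $205,962.24 = $440,892.96

Total interest = (PMT × n) - PV = $440,892.96


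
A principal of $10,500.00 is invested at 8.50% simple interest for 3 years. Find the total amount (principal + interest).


Total amount formula: A = P(1 + rt) = P + P·r·t
Interest: I = P × r × t = $10,500.00 × 0.085 × 3 = $2,677.50
A = P + I = $10,500.00 + $2,677.50 = $13,177.50

A = P + I = P(1 + rt) = $13,177.50


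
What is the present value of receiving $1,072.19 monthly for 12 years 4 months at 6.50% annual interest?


Present value of an ordinary annuity: PV = PMT × (1 − (1 + r)^(−n)) / r
Monthly rate r = 0.065/12 ≈ 0.00541667, n = 148
PV = $1,072.19 × (1 − (1 + 0.065/12)^(−148)) / (0.065/12)
PV = $1,072.19 × 101.621132
PV = $108,957.16

PV = PMT × (1-(1+r)^(-n))/r = $108,957.16


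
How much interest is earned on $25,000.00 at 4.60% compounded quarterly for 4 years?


Compound interest earned = final amount − principal.
A = P(1 + r/n)^(nt) = $25,000.00 × (1 + 0.046/4)^(4 × 4) = $30,018.86
Interest = A − P = $30,018.86 − $25,000.00 = $5,018.86

Interest = A - P = $5,018.86


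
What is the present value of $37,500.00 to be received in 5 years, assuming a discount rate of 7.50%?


Present value formula: PV = FV / (1 + r)^t
PV = $37,500.00 / (1 + 0.075)^5
PV = $37,500.00 / 1.435629
PV = $26,120.95

PV = FV / (1 + r)^t = $26,120.95


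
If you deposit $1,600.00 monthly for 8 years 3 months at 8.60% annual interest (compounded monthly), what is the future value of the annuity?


Future value of an ordinary annuity: FV = PMT × ((1 + r)^n − 1) / r
Monthly rate r = 0.086/12 ≈ 0.00716667, n = 99
FV = $1,600.00 × ((1 + 0.086/12)^99 − 1) / (0.086/12)
FV = $1,600.00 × 143.419116
FV = $229,470.59

FV = PMT × ((1+r)^n - 1)/r = $229,470.59


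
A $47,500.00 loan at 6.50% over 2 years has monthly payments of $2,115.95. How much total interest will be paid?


Total paid over the life of the loan = PMT × n.
Total paid = $2,115.95 × 24 = $50,782.80
Total interest = total paid − principal = $50,782.80 − $47,500.00 = $3,282.80

Total interest = (PMT × n) - PV = $3,282.80


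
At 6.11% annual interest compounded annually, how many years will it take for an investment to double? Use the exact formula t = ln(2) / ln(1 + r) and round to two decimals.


Doubling condition: (1 + r)^t = 2
Take ln of both sides: t × ln(1 + r) = ln(2)
t = ln(2) / ln(1 + r)
t = 0.693147 / 0.059306
t = 11.69

t = ln(2) / ln(1 + r) = 11.69 years


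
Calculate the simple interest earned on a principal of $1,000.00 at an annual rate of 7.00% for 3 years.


Simple interest formula: I = P × r × t
I = $1,000.00 × 0.07 × 3
I = $210.00

I = P × r × t = $210.00


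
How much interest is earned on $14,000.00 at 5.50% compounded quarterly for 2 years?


Compound interest earned = final amount − principal.
A = P(1 + r/n)^(nt) = $14,000.00 × (1 + 0.055/4)^(4 × 2) = $15,616.19
Interest = A − P = $15,616.19 − $14,000.00 = $1,616.19

Interest = A - P = $1,616.19


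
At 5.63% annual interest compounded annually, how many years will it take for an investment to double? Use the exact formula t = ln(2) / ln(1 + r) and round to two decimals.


Doubling condition: (1 + r)^t = 2
Take ln of both sides: t × ln(1 + r) = ln(2)
t = ln(2) / ln(1 + r)
t = 0.693147 / 0.054772
t = 12.66

t = ln(2) / ln(1 + r) = 12.66 years


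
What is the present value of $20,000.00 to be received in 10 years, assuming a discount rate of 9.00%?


Present value formula: PV = FV / (1 + r)^t
PV = $20,000.00 / (1 + 0.09)^10
PV = $20,000.00 / 2.3673637
PV = $8,448.22

PV = FV / (1 + r)^t = $8,448.22


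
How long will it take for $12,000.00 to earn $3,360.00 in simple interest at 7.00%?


Rearrange the simple interest formula for t:
I = P × r × t  ⇒  t = I / (P × r)
t = $3,360.00 / ($12,000.00 × 0.07)
t = 4

t = I/(P×r) = 4 years


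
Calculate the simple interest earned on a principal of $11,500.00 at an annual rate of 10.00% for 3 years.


Simple interest formula: I = P × r × t
I = $11,500.00 × 0.1 × 3
I = $3,450.00

I = P × r × t = $3,450.00


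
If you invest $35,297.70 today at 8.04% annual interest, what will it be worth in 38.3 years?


Future value formula: FV = PV × (1 + r)^t
FV = $35,297.70 × (1 + 0.0804)^38.3
FV = $35,297.70 × 19.3325545
FV = $682,394.71

FV = PV × (1 + r)^t = $682,394.71


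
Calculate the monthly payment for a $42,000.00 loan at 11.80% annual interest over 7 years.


Loan payment formula: PMT = PV × r / (1 − (1 + r)^(−n))
Monthly rate r = 0.118/12 ≈ 0.00983333, n = 84 months
Denominator: 1 − (1 + 0.118/12)^(−84) = 0.560433
PMT = $42,000.00 × (0.118/12) / 0.560433
PMT = $736.93 per month

PMT = PV × r / (1-(1+r)^(-n)) = $736.93/month


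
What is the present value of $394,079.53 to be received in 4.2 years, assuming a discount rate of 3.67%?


Present value formula: PV = FV / (1 + r)^t
PV = $394,079.53 / (1 + 0.0367)^4.2
PV = $394,079.53 / 1.16343738
PV = $338,720.02

PV = FV / (1 + r)^t = $338,720.02


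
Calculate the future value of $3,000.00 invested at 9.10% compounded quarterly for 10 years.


Compound interest formula: A = P(1 + r/n)^(nt)
A = $3,000.00 × (1 + 0.091/4)^(4 × 10)
Growth factor: (1 + 0.091/4)^40 = 2.459119
A = $3,000.00 × 2.459119
A = $7,377.36

A = P(1 + r/n)^(nt) = $7,377.36


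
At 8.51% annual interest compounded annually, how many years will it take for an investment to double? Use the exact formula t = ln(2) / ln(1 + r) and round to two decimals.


Doubling condition: (1 + r)^t = 2
Take ln of both sides: t × ln(1 + r) = ln(2)
t = ln(2) / ln(1 + r)
t = 0.693147 / 0.081672
t = 8.49

t = ln(2) / ln(1 + r) = 8.49 years


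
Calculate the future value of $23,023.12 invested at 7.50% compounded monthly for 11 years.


Compound interest formula: A = P(1 + r/n)^(nt)
A = $23,023.12 × (1 + 0.075/12)^(12 × 11)
Growth factor: (1 + 0.075/12)^132 = 2.2760297
A = $23,023.12 × 2.2760297
A = $52,401.30

A = P(1 + r/n)^(nt) = $52,401.30


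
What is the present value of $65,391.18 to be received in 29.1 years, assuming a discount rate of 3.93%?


Present value formula: PV = FV / (1 + r)^t
PV = $65,391.18 / (1 + 0.0393)^29.1
PV = $65,391.18 / 3.070160
PV = $21,298.95

PV = FV / (1 + r)^t = $21,298.95


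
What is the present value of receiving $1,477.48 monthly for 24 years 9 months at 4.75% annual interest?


Present value of an ordinary annuity: PV = PMT × (1 − (1 + r)^(−n)) / r
Monthly rate r = 0.0475/12 ≈ 0.00395833, n = 297
PV = $1,477.48 × (1 − (1 + 0.0475/12)^(−297)) / (0.0475/12)
PV = $1,477.48 × 174.481751
PV = $257,793.30

PV = PMT × (1-(1+r)^(-n))/r = $257,793.30


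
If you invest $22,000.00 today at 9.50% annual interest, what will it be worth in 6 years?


Future value formula: FV = PV × (1 + r)^t
FV = $22,000.00 × (1 + 0.095)^6
FV = $22,000.00 × 1.7237914
FV = $37,923.41

FV = PV × (1 + r)^t = $37,923.41


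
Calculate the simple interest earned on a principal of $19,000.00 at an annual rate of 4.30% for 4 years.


Simple interest formula: I = P × r × t
I = $19,000.00 × 0.043 × 4
I = $3,268.00

I = P × r × t = $3,268.00


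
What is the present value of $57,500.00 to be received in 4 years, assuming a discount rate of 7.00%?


Present value formula: PV = FV / (1 + r)^t
PV = $57,500.00 / (1 + 0.07)^4
PV = $57,500.00 / 1.31079601
PV = $43,866.47

PV = FV / (1 + r)^t = $43,866.47


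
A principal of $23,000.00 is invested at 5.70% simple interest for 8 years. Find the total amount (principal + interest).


Total amount formula: A = P(1 + rt) = P + P·r·t
Interest: I = P × r × t = $23,000.00 × 0.057 × 8 = $10,488.00
A = P + I = $23,000.00 + $10,488.00 = $33,488.00

A = P + I = P(1 + rt) = $33,488.00


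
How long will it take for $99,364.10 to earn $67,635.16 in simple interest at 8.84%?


Rearrange the simple interest formula for t:
I = P × r × t  ⇒  t = I / (P × r)
t = $67,635.16 / ($99,364.10 × 0.0884)
t = 7.7

t = I/(P×r) = 7.7 years


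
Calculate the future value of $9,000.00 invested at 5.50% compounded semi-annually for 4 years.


Compound interest formula: A = P(1 + r/n)^(nt)
A = $9,000.00 × (1 + 0.055/2)^(2 × 4)
Growth factor: (1 + 0.055/2)^8 = 1.24238055
A = $9,000.00 × 1.24238055
A = $11,181.42

A = P(1 + r/n)^(nt) = $11,181.42


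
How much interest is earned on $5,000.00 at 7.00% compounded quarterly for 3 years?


Compound interest earned = final amount − principal.
A = P(1 + r/n)^(nt) = $5,000.00 × (1 + 0.07/4)^(4 × 3) = $6,157.20
Interest = A − P = $6,157.20 − $5,000.00 = $1,157.20

Interest = A - P = $1,157.20


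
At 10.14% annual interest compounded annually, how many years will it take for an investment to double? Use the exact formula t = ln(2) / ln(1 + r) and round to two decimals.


Doubling condition: (1 + r)^t = 2
Take ln of both sides: t × ln(1 + r) = ln(2)
t = ln(2) / ln(1 + r)
t = 0.693147 / 0.096582
t = 7.18

t = ln(2) / ln(1 + r) = 7.18 years


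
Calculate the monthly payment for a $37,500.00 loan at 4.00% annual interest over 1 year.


Loan payment formula: PMT = PV × r / (1 − (1 + r)^(−n))
Monthly rate r = 0.04/12 ≈ 0.00333333, n = 12 months
Denominator: 1 − (1 + 0.04/12)^(−12) = 0.03914665
PMT = $37,500.00 × (0.04/12) / 0.03914665
PMT = $3,193.12 per month

PMT = PV × r / (1-(1+r)^(-n)) = $3,193.12/month


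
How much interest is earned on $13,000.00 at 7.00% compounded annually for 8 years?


Compound interest earned = final amount − principal.
A = P(1 + r/n)^(nt) = $13,000.00 × (1 + 0.07/1)^(1 × 8) = $22,336.42
Interest = A − P = $22,336.42 − $13,000.00 = $9,336.42

Interest = A - P = $9,336.42


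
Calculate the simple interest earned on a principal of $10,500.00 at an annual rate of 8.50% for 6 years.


Simple interest formula: I = P × r × t
I = $10,500.00 × 0.085 × 6
I = $5,355.00

I = P × r × t = $5,355.00


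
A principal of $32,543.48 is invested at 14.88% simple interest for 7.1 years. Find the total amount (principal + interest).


Total amount formula: A = P(1 + rt) = P + P·r·t
Interest: I = P × r × t = $32,543.48 × 0.1488 × 7.1 = $34,381.54
A = P + I = $32,543.48 + $34,381.54 = $66,925.02

A = P + I = P(1 + rt) = $66,925.02


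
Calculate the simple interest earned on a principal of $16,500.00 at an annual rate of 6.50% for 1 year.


Simple interest formula: I = P × r × t
I = $16,500.00 × 0.065 × 1
I = $1,072.50

I = P × r × t = $1,072.50


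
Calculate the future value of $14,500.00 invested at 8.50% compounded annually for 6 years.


Compound interest formula: A = P(1 + r/n)^(nt)
A = $14,500.00 × (1 + 0.085/1)^(1 × 6)
Growth factor: (1 + 0.085/1)^6 = 1.6314675
A = $14,500.00 × 1.6314675
A = $23,656.28

A = P(1 + r/n)^(nt) = $23,656.28


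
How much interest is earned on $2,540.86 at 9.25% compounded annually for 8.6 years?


Compound interest earned = final amount − principal.
A = P(1 + r/n)^(nt) = $2,540.86 × (1 + 0.0925/1)^(1 × 8.6) = $5,437.57
Interest = A − P = $5,437.57 − $2,540.86 = $2,896.71

Interest = A - P = $2,896.71


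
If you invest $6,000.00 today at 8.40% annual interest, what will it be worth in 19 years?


Future value formula: FV = PV × (1 + r)^t
FV = $6,000.00 × (1 + 0.084)^19
FV = $6,000.00 × 4.629737
FV = $27,778.42

FV = PV × (1 + r)^t = $27,778.42


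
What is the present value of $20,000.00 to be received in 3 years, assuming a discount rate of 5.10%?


Present value formula: PV = FV / (1 + r)^t
PV = $20,000.00 / (1 + 0.051)^3
PV = $20,000.00 / 1.160936
PV = $17,227.48

PV = FV / (1 + r)^t = $17,227.48


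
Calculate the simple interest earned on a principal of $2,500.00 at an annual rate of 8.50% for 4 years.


Simple interest formula: I = P × r × t
I = $2,500.00 × 0.085 × 4
I = $850.00

I = P × r × t = $850.00


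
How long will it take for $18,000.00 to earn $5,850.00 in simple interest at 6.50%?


Rearrange the simple interest formula for t:
I = P × r × t  ⇒  t = I / (P × r)
t = $5,850.00 / ($18,000.00 × 0.065)
t = 5

t = I/(P×r) = 5 years


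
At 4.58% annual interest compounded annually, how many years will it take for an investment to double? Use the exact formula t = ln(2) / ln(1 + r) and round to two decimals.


Doubling condition: (1 + r)^t = 2
Take ln of both sides: t × ln(1 + r) = ln(2)
t = ln(2) / ln(1 + r)
t = 0.693147 / 0.044782
t = 15.48

t = ln(2) / ln(1 + r) = 15.48 years


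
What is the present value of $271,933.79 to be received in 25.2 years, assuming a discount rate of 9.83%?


Present value formula: PV = FV / (1 + r)^t
PV = $271,933.79 / (1 + 0.0983)^25.2
PV = $271,933.79 / 10.621083
PV = $25,603.21

PV = FV / (1 + r)^t = $25,603.21


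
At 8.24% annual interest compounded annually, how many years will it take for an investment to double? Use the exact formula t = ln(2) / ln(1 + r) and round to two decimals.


Doubling condition: (1 + r)^t = 2
Take ln of both sides: t × ln(1 + r) = ln(2)
t = ln(2) / ln(1 + r)
t = 0.693147 / 0.079181
t = 8.75

t = ln(2) / ln(1 + r) = 8.75 years


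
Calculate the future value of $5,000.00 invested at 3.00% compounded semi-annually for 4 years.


Compound interest formula: A = P(1 + r/n)^(nt)
A = $5,000.00 × (1 + 0.03/2)^(2 × 4)
Growth factor: (1 + 0.03/2)^8 = 1.1264926
A = $5,000.00 × 1.1264926
A = $5,632.46

A = P(1 + r/n)^(nt) = $5,632.46


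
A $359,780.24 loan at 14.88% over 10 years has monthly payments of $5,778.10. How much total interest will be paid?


Total paid over the life of the loan = PMT × n.
Total paid = $5,778.10 × 120 = $693,372.00
Total interest = total paid − principal = $693,372.00 − $359,780.24 = $333,591.76

Total interest = (PMT × n) - PV = $333,591.76


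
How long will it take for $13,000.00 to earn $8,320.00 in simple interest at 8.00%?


Rearrange the simple interest formula for t:
I = P × r × t  ⇒  t = I / (P × r)
t = $8,320.00 / ($13,000.00 × 0.08)
t = 8

t = I/(P×r) = 8 years


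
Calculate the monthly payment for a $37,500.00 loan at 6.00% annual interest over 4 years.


Loan payment formula: PMT = PV × r / (1 − (1 + r)^(−n))
Monthly rate r = 0.06/12 = 0.005, n = 48 months
Denominator: 1 − (1 + 0.06/12)^(−48) = 0.212902
PMT = $37,500.00 × (0.06/12) / 0.212902
PMT = $880.69 per month

PMT = PV × r / (1-(1+r)^(-n)) = $880.69/month


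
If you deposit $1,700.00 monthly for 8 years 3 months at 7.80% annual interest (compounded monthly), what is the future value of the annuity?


Future value of an ordinary annuity: FV = PMT × ((1 + r)^n − 1) / r
Monthly rate r = 0.078/12 = 0.0065, n = 99
FV = $1,700.00 × ((1 + 0.078/12)^99 − 1) / (0.078/12)
FV = $1,700.00 × 138.334049
FV = $235,167.88

FV = PMT × ((1+r)^n - 1)/r = $235,167.88


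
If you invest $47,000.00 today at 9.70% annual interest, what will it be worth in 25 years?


Future value formula: FV = PV × (1 + r)^t
FV = $47,000.00 × (1 + 0.097)^25
FV = $47,000.00 × 10.1196546
FV = $475,623.77

FV = PV × (1 + r)^t = $475,623.77


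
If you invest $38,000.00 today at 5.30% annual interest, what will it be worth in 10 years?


Future value formula: FV = PV × (1 + r)^t
FV = $38,000.00 × (1 + 0.053)^10
FV = $38,000.00 × 1.6760374
FV = $63,689.42

FV = PV × (1 + r)^t = $63,689.42


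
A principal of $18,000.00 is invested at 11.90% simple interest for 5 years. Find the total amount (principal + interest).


Total amount formula: A = P(1 + rt) = P + P·r·t
Interest: I = P × r × t = $18,000.00 × 0.119 × 5 = $10,710.00
A = P + I = $18,000.00 + $10,710.00 = $28,710.00

A = P + I = P(1 + rt) = $28,710.00


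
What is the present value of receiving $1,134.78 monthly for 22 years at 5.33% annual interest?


Present value of an ordinary annuity: PV = PMT × (1 − (1 + r)^(−n)) / r
Monthly rate r = 0.0533/12 ≈ 0.00444167, n = 264
PV = $1,134.78 × (1 − (1 + 0.0533/12)^(−264)) / (0.0533/12)
PV = $1,134.78 × 155.264726
PV = $176,191.31

PV = PMT × (1-(1+r)^(-n))/r = $176,191.31


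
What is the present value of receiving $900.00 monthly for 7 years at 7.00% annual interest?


Present value of an ordinary annuity: PV = PMT × (1 − (1 + r)^(−n)) / r
Monthly rate r = 0.07/12 ≈ 0.00583333, n = 84
PV = $900.00 × (1 − (1 + 0.07/12)^(−84)) / (0.07/12)
PV = $900.00 × 66.257285
PV = $59,631.56

PV = PMT × (1-(1+r)^(-n))/r = $59,631.56


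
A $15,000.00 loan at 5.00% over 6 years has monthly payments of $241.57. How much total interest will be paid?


Total paid over the life of the loan = PMT × n.
Total paid = $241.57 × 72 = $17,393.04
Total interest = total paid − principal = $17,393.04 − $15,000.00 = $2,393.04

Total interest = (PMT × n) - PV = $2,393.04


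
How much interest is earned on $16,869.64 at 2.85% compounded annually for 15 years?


Compound interest earned = final amount − principal.
A = P(1 + r/n)^(nt) = $16,869.64 × (1 + 0.0285/1)^(1 × 15) = $25,714.04
Interest = A − P = $25,714.04 − $16,869.64 = $8,844.40

Interest = A - P = $8,844.40


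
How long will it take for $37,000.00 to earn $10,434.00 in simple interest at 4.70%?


Rearrange the simple interest formula for t:
I = P × r × t  ⇒  t = I / (P × r)
t = $10,434.00 / ($37,000.00 × 0.047)
t = 6

t = I/(P×r) = 6 years


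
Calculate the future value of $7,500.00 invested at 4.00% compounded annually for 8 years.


Compound interest formula: A = P(1 + r/n)^(nt)
A = $7,500.00 × (1 + 0.04/1)^(1 × 8)
Growth factor: (1 + 0.04/1)^8 = 1.368569
A = $7,500.00 × 1.368569
A = $10,264.27

A = P(1 + r/n)^(nt) = $10,264.27


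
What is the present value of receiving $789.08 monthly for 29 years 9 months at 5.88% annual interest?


Present value of an ordinary annuity: PV = PMT × (1 − (1 + r)^(−n)) / r
Monthly rate r = 0.0588/12 = 0.0049, n = 357
PV = $789.08 × (1 − (1 + 0.0588/12)^(−357)) / (0.0588/12)
PV = $789.08 × 168.440802
PV = $132,913.27

PV = PMT × (1-(1+r)^(-n))/r = $132,913.27


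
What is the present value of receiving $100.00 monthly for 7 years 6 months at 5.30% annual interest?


Present value of an ordinary annuity: PV = PMT × (1 − (1 + r)^(−n)) / r
Monthly rate r = 0.053/12 ≈ 0.00441667, n = 90
PV = $100.00 × (1 − (1 + 0.053/12)^(−90)) / (0.053/12)
PV = $100.00 × 74.131391
PV = $7,413.14

PV = PMT × (1-(1+r)^(-n))/r = $7,413.14


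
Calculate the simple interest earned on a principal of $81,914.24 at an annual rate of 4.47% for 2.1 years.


Simple interest formula: I = P × r × t
I = $81,914.24 × 0.0447 × 2.1
I = $7,689.29

I = P × r × t = $7,689.29


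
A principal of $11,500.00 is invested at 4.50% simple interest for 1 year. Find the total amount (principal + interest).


Total amount formula: A = P(1 + rt) = P + P·r·t
Interest: I = P × r × t = $11,500.00 × 0.045 × 1 = $517.50
A = P + I = $11,500.00 + $517.50 = $12,017.50

A = P + I = P(1 + rt) = $12,017.50


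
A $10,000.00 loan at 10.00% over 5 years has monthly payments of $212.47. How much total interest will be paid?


Total paid over the life of the loan = PMT × n.
Total paid = $212.47 × 60 = $12,748.20
Total interest = total paid − principal = $12,748.20 − $10,000.00 = $2,748.20

Total interest = (PMT × n) - PV = $2,748.20


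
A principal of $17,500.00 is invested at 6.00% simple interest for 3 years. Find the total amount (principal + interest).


Total amount formula: A = P(1 + rt) = P + P·r·t
Interest: I = P × r × t = $17,500.00 × 0.06 × 3 = $3,150.00
A = P + I = $17,500.00 + $3,150.00 = $20,650.00

A = P + I = P(1 + rt) = $20,650.00


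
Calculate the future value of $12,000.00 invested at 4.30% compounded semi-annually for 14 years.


Compound interest formula: A = P(1 + r/n)^(nt)
A = $12,000.00 × (1 + 0.043/2)^(2 × 14)
Growth factor: (1 + 0.043/2)^28 = 1.814155
A = $12,000.00 × 1.814155
A = $21,769.86

A = P(1 + r/n)^(nt) = $21,769.86


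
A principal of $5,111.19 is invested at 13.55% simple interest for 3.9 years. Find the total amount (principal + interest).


Total amount formula: A = P(1 + rt) = P + P·r·t
Interest: I = P × r × t = $5,111.19 × 0.1355 × 3.9 = $2,701.01
A = P + I = $5,111.19 + $2,701.01 = $7,812.20

A = P + I = P(1 + rt) = $7,812.20


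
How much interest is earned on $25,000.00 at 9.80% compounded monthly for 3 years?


Compound interest earned = final amount − principal.
A = P(1 + r/n)^(nt) = $25,000.00 × (1 + 0.098/12)^(12 × 3) = $33,504.57
Interest = A − P = $33,504.57 − $25,000.00 = $8,504.57

Interest = A - P = $8,504.57


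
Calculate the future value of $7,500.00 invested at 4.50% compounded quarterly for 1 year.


Compound interest formula: A = P(1 + r/n)^(nt)
A = $7,500.00 × (1 + 0.045/4)^(4 × 1)
Growth factor: (1 + 0.045/4)^4 = 1.045765
A = $7,500.00 × 1.045765
A = $7,843.24

A = P(1 + r/n)^(nt) = $7,843.24


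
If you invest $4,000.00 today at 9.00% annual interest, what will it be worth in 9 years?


Future value formula: FV = PV × (1 + r)^t
FV = $4,000.00 × (1 + 0.09)^9
FV = $4,000.00 × 2.171893
FV = $8,687.57

FV = PV × (1 + r)^t = $8,687.57


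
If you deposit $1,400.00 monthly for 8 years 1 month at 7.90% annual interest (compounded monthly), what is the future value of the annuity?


Future value of an ordinary annuity: FV = PMT × ((1 + r)^n − 1) / r
Monthly rate r = 0.079/12 ≈ 0.00658333, n = 97
FV = $1,400.00 × ((1 + 0.079/12)^97 − 1) / (0.079/12)
FV = $1,400.00 × 135.165093
FV = $189,231.13

FV = PMT × ((1+r)^n - 1)/r = $189,231.13


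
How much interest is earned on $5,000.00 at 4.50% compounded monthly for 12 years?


Compound interest earned = final amount − principal.
A = P(1 + r/n)^(nt) = $5,000.00 × (1 + 0.045/12)^(12 × 12) = $8,571.37
Interest = A − P = $8,571.37 − $5,000.00 = $3,571.37

Interest = A - P = $3,571.37


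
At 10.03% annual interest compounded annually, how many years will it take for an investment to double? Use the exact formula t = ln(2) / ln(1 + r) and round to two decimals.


Doubling condition: (1 + r)^t = 2
Take ln of both sides: t × ln(1 + r) = ln(2)
t = ln(2) / ln(1 + r)
t = 0.693147 / 0.095583
t = 7.25

t = ln(2) / ln(1 + r) = 7.25 years


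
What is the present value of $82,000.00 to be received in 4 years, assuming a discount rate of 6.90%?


Present value formula: PV = FV / (1 + r)^t
PV = $82,000.00 / (1 + 0.069)^4
PV = $82,000.00 / 1.3059027
PV = $62,791.81

PV = FV / (1 + r)^t = $62,791.81


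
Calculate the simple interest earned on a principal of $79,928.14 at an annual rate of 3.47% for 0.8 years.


Simple interest formula: I = P × r × t
I = $79,928.14 × 0.0347 × 0.8
I = $2,218.81

I = P × r × t = $2,218.81


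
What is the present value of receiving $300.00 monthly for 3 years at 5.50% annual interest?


Present value of an ordinary annuity: PV = PMT × (1 − (1 + r)^(−n)) / r
Monthly rate r = 0.055/12 ≈ 0.00458333, n = 36
PV = $300.00 × (1 − (1 + 0.055/12)^(−36)) / (0.055/12)
PV = $300.00 × 33.117077
PV = $9,935.12

PV = PMT × (1-(1+r)^(-n))/r = $9,935.12


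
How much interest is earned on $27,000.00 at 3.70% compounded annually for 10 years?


Compound interest earned = final amount − principal.
A = P(1 + r/n)^(nt) = $27,000.00 × (1 + 0.037/1)^(1 × 10) = $38,828.56
Interest = A − P = $38,828.56 − $27,000.00 = $11,828.56

Interest = A - P = $11,828.56


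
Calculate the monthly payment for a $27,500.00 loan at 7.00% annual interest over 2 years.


Loan payment formula: PMT = PV × r / (1 − (1 + r)^(−n))
Monthly rate r = 0.07/12 ≈ 0.00583333, n = 24 months
Denominator: 1 − (1 + 0.07/12)^(−24) = 0.130288
PMT = $27,500.00 × (0.07/12) / 0.130288
PMT = $1,231.25 per month

PMT = PV × r / (1-(1+r)^(-n)) = $1,231.25/month


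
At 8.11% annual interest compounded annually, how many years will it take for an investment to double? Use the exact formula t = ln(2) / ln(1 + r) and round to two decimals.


Doubling condition: (1 + r)^t = 2
Take ln of both sides: t × ln(1 + r) = ln(2)
t = ln(2) / ln(1 + r)
t = 0.693147 / 0.077979
t = 8.89

t = ln(2) / ln(1 + r) = 8.89 years


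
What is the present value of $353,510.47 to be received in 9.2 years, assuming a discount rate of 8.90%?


Present value formula: PV = FV / (1 + r)^t
PV = $353,510.47 / (1 + 0.089)^9.2
PV = $353,510.47 / 2.1910712
PV = $161,341.39

PV = FV / (1 + r)^t = $161,341.39


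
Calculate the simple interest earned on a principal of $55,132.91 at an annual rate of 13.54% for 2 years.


Simple interest formula: I = P × r × t
I = $55,132.91 × 0.1354 × 2
I = $14,929.99

I = P × r × t = $14,929.99


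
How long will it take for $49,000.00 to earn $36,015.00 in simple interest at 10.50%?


Rearrange the simple interest formula for t:
I = P × r × t  ⇒  t = I / (P × r)
t = $36,015.00 / ($49,000.00 × 0.105)
t = 7

t = I/(P×r) = 7 years


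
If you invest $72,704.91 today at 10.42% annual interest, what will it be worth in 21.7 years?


Future value formula: FV = PV × (1 + r)^t
FV = $72,704.91 × (1 + 0.1042)^21.7
FV = $72,704.91 × 8.592826
FV = $624,740.64

FV = PV × (1 + r)^t = $624,740.64


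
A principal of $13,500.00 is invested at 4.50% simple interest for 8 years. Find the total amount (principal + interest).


Total amount formula: A = P(1 + rt) = P + P·r·t
Interest: I = P × r × t = $13,500.00 × 0.045 × 8 = $4,860.00
A = P + I = $13,500.00 + $4,860.00 = $18,360.00

A = P + I = P(1 + rt) = $18,360.00


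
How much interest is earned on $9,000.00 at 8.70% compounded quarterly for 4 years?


Compound interest earned = final amount − principal.
A = P(1 + r/n)^(nt) = $9,000.00 × (1 + 0.087/4)^(4 × 4) = $12,698.63
Interest = A − P = $12,698.63 − $9,000.00 = $3,698.63

Interest = A - P = $3,698.63


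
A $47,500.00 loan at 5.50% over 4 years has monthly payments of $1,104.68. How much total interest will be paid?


Total paid over the life of the loan = PMT × n.
Total paid = $1,104.68 × 48 = $53,024.64
Total interest = total paid − principal = $53,024.64 − $47,500.00 = $5,524.64

Total interest = (PMT × n) - PV = $5,524.64


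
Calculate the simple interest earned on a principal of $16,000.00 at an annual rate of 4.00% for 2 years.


Simple interest formula: I = P × r × t
I = $16,000.00 × 0.04 × 2
I = $1,280.00

I = P × r × t = $1,280.00


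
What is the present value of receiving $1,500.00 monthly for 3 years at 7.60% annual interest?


Present value of an ordinary annuity: PV = PMT × (1 − (1 + r)^(−n)) / r
Monthly rate r = 0.076/12 ≈ 0.00633333, n = 36
PV = $1,500.00 × (1 − (1 + 0.076/12)^(−36)) / (0.076/12)
PV = $1,500.00 × 32.100497
PV = $48,150.75

PV = PMT × (1-(1+r)^(-n))/r = $48,150.75


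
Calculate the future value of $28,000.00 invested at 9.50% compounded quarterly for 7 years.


Compound interest formula: A = P(1 + r/n)^(nt)
A = $28,000.00 × (1 + 0.095/4)^(4 × 7)
Growth factor: (1 + 0.095/4)^28 = 1.9294326
A = $28,000.00 × 1.9294326
A = $54,024.11

A = P(1 + r/n)^(nt) = $54,024.11


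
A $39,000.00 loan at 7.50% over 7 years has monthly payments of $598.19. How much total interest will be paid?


Total paid over the life of the loan = PMT × n.
Total paid = $598.19 × 84 = $50,247.96
Total interest = total paid − principal = $50,247.96 − $39,000.00 = $11,247.96

Total interest = (PMT × n) - PV = $11,247.96


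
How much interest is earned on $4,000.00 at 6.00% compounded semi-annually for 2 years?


Compound interest earned = final amount − principal.
A = P(1 + r/n)^(nt) = $4,000.00 × (1 + 0.06/2)^(2 × 2) = $4,502.04
Interest = A − P = $4,502.04 − $4,000.00 = $502.04

Interest = A - P = $502.04


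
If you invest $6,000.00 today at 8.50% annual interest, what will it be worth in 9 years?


Future value formula: FV = PV × (1 + r)^t
FV = $6,000.00 × (1 + 0.085)^9
FV = $6,000.00 × 2.0838557
FV = $12,503.13

FV = PV × (1 + r)^t = $12,503.13


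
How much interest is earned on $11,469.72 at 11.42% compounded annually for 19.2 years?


Compound interest earned = final amount − principal.
A = P(1 + r/n)^(nt) = $11,469.72 × (1 + 0.1142/1)^(1 × 19.2) = $91,462.99
Interest = A − P = $91,462.99 − $11,469.72 = $79,993.27

Interest = A - P = $79,993.27


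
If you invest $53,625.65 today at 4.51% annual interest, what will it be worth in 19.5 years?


Future value formula: FV = PV × (1 + r)^t
FV = $53,625.65 × (1 + 0.0451)^19.5
FV = $53,625.65 × 2.363622
FV = $126,750.77

FV = PV × (1 + r)^t = $126,750.77


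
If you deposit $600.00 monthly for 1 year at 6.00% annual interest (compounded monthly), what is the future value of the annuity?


Future value of an ordinary annuity: FV = PMT × ((1 + r)^n − 1) / r
Monthly rate r = 0.06/12 = 0.005, n = 12
FV = $600.00 × ((1 + 0.06/12)^12 − 1) / (0.06/12)
FV = $600.00 × 12.335562
FV = $7,401.34

FV = PMT × ((1+r)^n - 1)/r = $7,401.34


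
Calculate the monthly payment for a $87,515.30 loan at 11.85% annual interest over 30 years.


Loan payment formula: PMT = PV × r / (1 − (1 + r)^(−n))
Monthly rate r = 0.1185/12 = 0.009875, n = 360 months
Denominator: 1 − (1 + 0.1185/12)^(−360) = 0.970916
PMT = $87,515.30 × (0.1185/12) / 0.970916
PMT = $890.10 per month

PMT = PV × r / (1-(1+r)^(-n)) = $890.10/month


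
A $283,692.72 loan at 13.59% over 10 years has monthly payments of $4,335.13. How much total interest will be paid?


Total paid over the life of the loan = PMT × n.
Total paid = $4,335.13 × 120 = $520,215.60
Total interest = total paid − principal = $520,215.60 − $283,692.72 = $236,522.88

Total interest = (PMT × n) - PV = $236,522.88


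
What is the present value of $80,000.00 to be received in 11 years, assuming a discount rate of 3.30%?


Present value formula: PV = FV / (1 + r)^t
PV = $80,000.00 / (1 + 0.033)^11
PV = $80,000.00 / 1.4292347
PV = $55,974.01

PV = FV / (1 + r)^t = $55,974.01


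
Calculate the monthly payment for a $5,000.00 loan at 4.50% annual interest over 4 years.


Loan payment formula: PMT = PV × r / (1 − (1 + r)^(−n))
Monthly rate r = 0.045/12 = 0.00375, n = 48 months
Denominator: 1 − (1 + 0.045/12)^(−48) = 0.164449
PMT = $5,000.00 × (0.045/12) / 0.164449
PMT = $114.02 per month

PMT = PV × r / (1-(1+r)^(-n)) = $114.02/month


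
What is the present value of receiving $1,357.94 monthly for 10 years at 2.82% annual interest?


Present value of an ordinary annuity: PV = PMT × (1 − (1 + r)^(−n)) / r
Monthly rate r = 0.0282/12 = 0.00235, n = 120
PV = $1,357.94 × (1 − (1 + 0.0282/12)^(−120)) / (0.0282/12)
PV = $1,357.94 × 104.458186
PV = $141,847.95

PV = PMT × (1-(1+r)^(-n))/r = $141,847.95


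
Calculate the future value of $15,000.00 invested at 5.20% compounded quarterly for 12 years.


Compound interest formula: A = P(1 + r/n)^(nt)
A = $15,000.00 × (1 + 0.052/4)^(4 × 12)
Growth factor: (1 + 0.052/4)^48 = 1.8588887
A = $15,000.00 × 1.8588887
A = $27,883.33

A = P(1 + r/n)^(nt) = $27,883.33


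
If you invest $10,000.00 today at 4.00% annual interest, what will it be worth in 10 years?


Future value formula: FV = PV × (1 + r)^t
FV = $10,000.00 × (1 + 0.04)^10
FV = $10,000.00 × 1.480244
FV = $14,802.44

FV = PV × (1 + r)^t = $14,802.44


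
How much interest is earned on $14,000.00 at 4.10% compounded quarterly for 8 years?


Compound interest earned = final amount − principal.
A = P(1 + r/n)^(nt) = $14,000.00 × (1 + 0.041/4)^(4 × 8) = $19,402.22
Interest = A − P = $19,402.22 − $14,000.00 = $5,402.22

Interest = A - P = $5,402.22


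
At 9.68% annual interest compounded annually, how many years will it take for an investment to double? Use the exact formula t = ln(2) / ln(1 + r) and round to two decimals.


Doubling condition: (1 + r)^t = 2
Take ln of both sides: t × ln(1 + r) = ln(2)
t = ln(2) / ln(1 + r)
t = 0.693147 / 0.092397
t = 7.50

t = ln(2) / ln(1 + r) = 7.50 years


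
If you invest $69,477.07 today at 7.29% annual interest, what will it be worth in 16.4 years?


Future value formula: FV = PV × (1 + r)^t
FV = $69,477.07 × (1 + 0.0729)^16.4
FV = $69,477.07 × 3.1708202
FV = $220,299.30

FV = PV × (1 + r)^t = $220,299.30


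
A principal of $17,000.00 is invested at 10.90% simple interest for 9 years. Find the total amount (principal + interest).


Total amount formula: A = P(1 + rt) = P + P·r·t
Interest: I = P × r × t = $17,000.00 × 0.109 × 9 = $16,677.00
A = P + I = $17,000.00 + $16,677.00 = $33,677.00

A = P + I = P(1 + rt) = $33,677.00


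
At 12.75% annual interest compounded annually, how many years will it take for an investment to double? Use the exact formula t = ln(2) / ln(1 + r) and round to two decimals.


Doubling condition: (1 + r)^t = 2
Take ln of both sides: t × ln(1 + r) = ln(2)
t = ln(2) / ln(1 + r)
t = 0.693147 / 0.120003
t = 5.78

t = ln(2) / ln(1 + r) = 5.78 years


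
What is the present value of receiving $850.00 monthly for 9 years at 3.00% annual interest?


Present value of an ordinary annuity: PV = PMT × (1 − (1 + r)^(−n)) / r
Monthly rate r = 0.03/12 = 0.0025, n = 108
PV = $850.00 × (1 − (1 + 0.03/12)^(−108)) / (0.03/12)
PV = $850.00 × 94.5453001
PV = $80,363.51

PV = PMT × (1-(1+r)^(-n))/r = $80,363.51


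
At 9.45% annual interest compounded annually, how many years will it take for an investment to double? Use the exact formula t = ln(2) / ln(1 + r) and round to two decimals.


Doubling condition: (1 + r)^t = 2
Take ln of both sides: t × ln(1 + r) = ln(2)
t = ln(2) / ln(1 + r)
t = 0.693147 / 0.090298
t = 7.68

t = ln(2) / ln(1 + r) = 7.68 years


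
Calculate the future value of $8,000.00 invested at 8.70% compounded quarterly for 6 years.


Compound interest formula: A = P(1 + r/n)^(nt)
A = $8,000.00 × (1 + 0.087/4)^(4 × 6)
Growth factor: (1 + 0.087/4)^24 = 1.675990
A = $8,000.00 × 1.675990
A = $13,407.92

A = P(1 + r/n)^(nt) = $13,407.92


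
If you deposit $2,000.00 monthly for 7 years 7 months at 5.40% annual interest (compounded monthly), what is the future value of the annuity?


Future value of an ordinary annuity: FV = PMT × ((1 + r)^n − 1) / r
Monthly rate r = 0.054/12 = 0.0045, n = 91
FV = $2,000.00 × ((1 + 0.054/12)^91 − 1) / (0.054/12)
FV = $2,000.00 × 112.151489
FV = $224,302.98

FV = PMT × ((1+r)^n - 1)/r = $224,302.98
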